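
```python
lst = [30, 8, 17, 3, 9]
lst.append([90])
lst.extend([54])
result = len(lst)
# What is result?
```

After line 1: lst = [30, 8, 17, 3, 9]
After line 2 (append adds [90] as single element): lst = [30, 8, 17, 3, 9, [90]]
After line 3 (extend unpacks [54], adds 54): lst = [30, 8, 17, 3, 9, [90], 54]
After line 4: result = len(lst) = 7

7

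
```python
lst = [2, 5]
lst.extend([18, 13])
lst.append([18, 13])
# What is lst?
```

After line 1: lst = [2, 5]
After line 2 (extend unpacks [18, 13]): lst = [2, 5, 18, 13]
After line 3 (append adds [18, 13] as single element): lst = [2, 5, 18, 13, [18, 13]]

[2, 5, 18, 13, [18, 13]]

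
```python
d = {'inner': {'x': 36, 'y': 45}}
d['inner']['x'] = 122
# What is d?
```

After line 1: d = {'inner': {'x': 36, 'y': 45}}
After line 2 (inner x overwritten): d = {'inner': {'x': 122, 'y': 45}}

{'inner': {'x': 122, 'y': 45}}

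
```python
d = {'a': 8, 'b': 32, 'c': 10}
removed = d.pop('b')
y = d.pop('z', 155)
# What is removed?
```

After line 1: d = {'a': 8, 'b': 32, 'c': 10}
After line 2 (pop 'b' returns 32): d = {'a': 8, 'c': 10}, removed = 32
After line 3 (pop 'z' missing, returns default 155): d = {'a': 8, 'c': 10}, y = 155

32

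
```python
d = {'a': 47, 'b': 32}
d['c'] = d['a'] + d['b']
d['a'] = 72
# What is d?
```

After line 1: d = {'a': 47, 'b': 32}
After line 2 (d['c'] = 47 + 32): d = {'a': 47, 'b': 32, 'c': 79}
After line 3: d = {'a': 72, 'b': 32, 'c': 79}

{'a': 72, 'b': 32, 'c': 79}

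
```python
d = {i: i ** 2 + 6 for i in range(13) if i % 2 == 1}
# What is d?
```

{1: 7, 3: 15, 5: 31, 7: 55, 9: 87, 11: 127}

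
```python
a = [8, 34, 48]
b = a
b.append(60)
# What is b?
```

After line 1: a = [8, 34, 48]
After line 2 (b = a is an alias, same object): a = [8, 34, 48], b = [8, 34, 48]
After line 3 (b.append mutates the shared list): a = [8, 34, 48, 60], b = [8, 34, 48, 60]

[8, 34, 48, 60]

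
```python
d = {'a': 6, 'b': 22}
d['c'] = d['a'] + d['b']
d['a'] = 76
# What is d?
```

After line 1: d = {'a': 6, 'b': 22}
After line 2 (d['c'] = 6 + 22): d = {'a': 6, 'b': 22, 'c': 28}
After line 3: d = {'a': 76, 'b': 22, 'c': 28}

{'a': 76, 'b': 22, 'c': 28}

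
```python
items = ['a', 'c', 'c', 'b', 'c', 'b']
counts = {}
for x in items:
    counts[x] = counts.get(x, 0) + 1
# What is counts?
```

Initial: counts = {}, items = ['a', 'c', 'c', 'b', 'c', 'b']
See 'a': counts = {'a': 1}
See 'c': counts = {'a': 1, 'c': 1}
See 'c': counts = {'a': 1, 'c': 2}
See 'b': counts = {'a': 1, 'c': 2, 'b': 1}
See 'c': counts = {'a': 1, 'c': 3, 'b': 1}
See 'b': counts = {'a': 1, 'c': 3, 'b': 2}

{'a': 1, 'c': 3, 'b': 2}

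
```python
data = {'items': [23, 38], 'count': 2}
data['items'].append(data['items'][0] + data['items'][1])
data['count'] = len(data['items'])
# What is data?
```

After line 1: data = {'items': [23, 38], 'count': 2}
After line 2 (append 23 + 38 = 61): data = {'items': [23, 38, 61], 'count': 2}
After line 3 (count = len(items) = 3): data = {'items': [23, 38, 61], 'count': 3}

{'items': [23, 38, 61], 'count': 3}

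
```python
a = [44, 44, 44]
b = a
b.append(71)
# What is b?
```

After line 1: a = [44, 44, 44]
After line 2 (b = a is an alias, same object): a = [44, 44, 44], b = [44, 44, 44]
After line 3 (b.append mutates the shared list): a = [44, 44, 44, 71], b = [44, 44, 44, 71]

[44, 44, 44, 71]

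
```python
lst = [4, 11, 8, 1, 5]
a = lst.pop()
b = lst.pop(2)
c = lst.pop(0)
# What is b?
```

After line 1: lst = [4, 11, 8, 1, 5]
After line 2 (pop() -> a = 5): lst = [4, 11, 8, 1]
After line 3 (pop(2) -> b = 8): lst = [4, 11, 1]
After line 4 (pop(0) -> c = 4): lst = [11, 1]

8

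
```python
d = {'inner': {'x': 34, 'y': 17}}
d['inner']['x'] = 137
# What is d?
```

After line 1: d = {'inner': {'x': 34, 'y': 17}}
After line 2 (inner x overwritten): d = {'inner': {'x': 137, 'y': 17}}

{'inner': {'x': 137, 'y': 17}}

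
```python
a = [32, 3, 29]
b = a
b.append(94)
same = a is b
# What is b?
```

After line 1: a = [32, 3, 29]
After line 2 (b = a is an alias, same object): a = [32, 3, 29], b = [32, 3, 29]
After line 3 (b.append mutates the shared list): a = [32, 3, 29, 94], b = [32, 3, 29, 94]
After line 4 (same = a is b; same object -> True): same = True

[32, 3, 29, 94]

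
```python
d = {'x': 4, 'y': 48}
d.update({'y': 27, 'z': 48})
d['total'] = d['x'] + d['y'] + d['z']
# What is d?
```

After line 1: d = {'x': 4, 'y': 48}
After line 2 (y overwritten, z added): d = {'x': 4, 'y': 27, 'z': 48}
After line 3 (total = 4 + 27 + 48 = 79): d = {'x': 4, 'y': 27, 'z': 48, 'total': 79}

{'x': 4, 'y': 27, 'z': 48, 'total': 79}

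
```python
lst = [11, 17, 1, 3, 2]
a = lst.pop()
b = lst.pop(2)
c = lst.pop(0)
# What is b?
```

After line 1: lst = [11, 17, 1, 3, 2]
After line 2 (pop() -> a = 2): lst = [11, 17, 1, 3]
After line 3 (pop(2) -> b = 1): lst = [11, 17, 3]
After line 4 (pop(0) -> c = 11): lst = [17, 3]

1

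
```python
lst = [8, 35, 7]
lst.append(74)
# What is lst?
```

[8, 35, 7, 74]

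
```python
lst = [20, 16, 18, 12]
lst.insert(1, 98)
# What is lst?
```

[20, 98, 16, 18, 12]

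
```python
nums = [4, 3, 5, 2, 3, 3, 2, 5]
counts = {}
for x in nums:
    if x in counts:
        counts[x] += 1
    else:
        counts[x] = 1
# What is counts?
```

Initial: counts = {}, nums = [4, 3, 5, 2, 3, 3, 2, 5]
See 4: counts = {4: 1}
See 3: counts = {4: 1, 3: 1}
See 5: counts = {4: 1, 3: 1, 5: 1}
See 2: counts = {4: 1, 3: 1, 5: 1, 2: 1}
See 3: counts = {4: 1, 3: 2, 5: 1, 2: 1}
See 3: counts = {4: 1, 3: 3, 5: 1, 2: 1}
See 2: counts = {4: 1, 3: 3, 5: 1, 2: 2}
See 5: counts = {4: 1, 3: 3, 5: 2, 2: 2}

{4: 1, 3: 3, 5: 2, 2: 2}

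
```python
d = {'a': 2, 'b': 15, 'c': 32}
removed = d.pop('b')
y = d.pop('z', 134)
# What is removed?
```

After line 1: d = {'a': 2, 'b': 15, 'c': 32}
After line 2 (pop 'b' returns 15): d = {'a': 2, 'c': 32}, removed = 15
After line 3 (pop 'z' missing, returns default 134): d = {'a': 2, 'c': 32}, y = 134

15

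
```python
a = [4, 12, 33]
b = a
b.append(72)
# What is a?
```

After line 1: a = [4, 12, 33]
After line 2 (b = a is an alias, same object): a = [4, 12, 33], b = [4, 12, 33]
After line 3 (b.append mutates the shared list): a = [4, 12, 33, 72], b = [4, 12, 33, 72]

[4, 12, 33, 72]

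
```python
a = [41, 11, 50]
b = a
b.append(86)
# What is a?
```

After line 1: a = [41, 11, 50]
After line 2 (b = a is an alias, same object): a = [41, 11, 50], b = [41, 11, 50]
After line 3 (b.append mutates the shared list): a = [41, 11, 50, 86], b = [41, 11, 50, 86]

[41, 11, 50, 86]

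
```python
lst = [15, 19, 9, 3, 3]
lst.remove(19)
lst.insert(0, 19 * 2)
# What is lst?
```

After line 1: lst = [15, 19, 9, 3, 3]
After line 2 (remove first 19): lst = [15, 9, 3, 3]
After line 3 (insert 38 at index 0): lst = [38, 15, 9, 3, 3]

[38, 15, 9, 3, 3]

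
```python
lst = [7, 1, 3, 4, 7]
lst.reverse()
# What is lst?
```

[7, 4, 3, 1, 7]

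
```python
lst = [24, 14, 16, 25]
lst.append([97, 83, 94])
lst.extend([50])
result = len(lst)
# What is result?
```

After line 1: lst = [24, 14, 16, 25]
After line 2 (append adds [97, 83, 94] as single element): lst = [24, 14, 16, 25, [97, 83, 94]]
After line 3 (extend unpacks [50], adds 50): lst = [24, 14, 16, 25, [97, 83, 94], 50]
After line 4: result = len(lst) = 6

6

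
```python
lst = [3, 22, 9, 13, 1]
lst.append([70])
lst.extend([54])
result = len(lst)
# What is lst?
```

After line 1: lst = [3, 22, 9, 13, 1]
After line 2 (append adds [70] as single element): lst = [3, 22, 9, 13, 1, [70]]
After line 3 (extend unpacks [54], adds 54): lst = [3, 22, 9, 13, 1, [70], 54]
After line 4: result = len(lst) = 7

[3, 22, 9, 13, 1, [70], 54]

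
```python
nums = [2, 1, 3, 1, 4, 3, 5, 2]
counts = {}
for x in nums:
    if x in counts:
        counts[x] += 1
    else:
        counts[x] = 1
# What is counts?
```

Initial: counts = {}, nums = [2, 1, 3, 1, 4, 3, 5, 2]
See 2: counts = {2: 1}
See 1: counts = {2: 1, 1: 1}
See 3: counts = {2: 1, 1: 1, 3: 1}
See 1: counts = {2: 1, 1: 2, 3: 1}
See 4: counts = {2: 1, 1: 2, 3: 1, 4: 1}
See 3: counts = {2: 1, 1: 2, 3: 2, 4: 1}
See 5: counts = {2: 1, 1: 2, 3: 2, 4: 1, 5: 1}
See 2: counts = {2: 2, 1: 2, 3: 2, 4: 1, 5: 1}

{2: 2, 1: 2, 3: 2, 4: 1, 5: 1}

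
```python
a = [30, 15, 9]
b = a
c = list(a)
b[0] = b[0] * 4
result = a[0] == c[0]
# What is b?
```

After line 1: a = [30, 15, 9]
After line 2 (b = a, alias): a = [30, 15, 9], b = [30, 15, 9]
After line 3 (c = list(a) is a copy, new object): c = [30, 15, 9]
After line 4 (b[0] = 30 * 4 = 120; mutates shared a/b): a = b = [120, 15, 9], c = [30, 15, 9]
After line 5 (a[0] = 120, c[0] = 30; result = False)

[120, 15, 9]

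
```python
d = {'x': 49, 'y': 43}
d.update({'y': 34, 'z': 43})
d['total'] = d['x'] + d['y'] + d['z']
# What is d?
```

After line 1: d = {'x': 49, 'y': 43}
After line 2 (y overwritten, z added): d = {'x': 49, 'y': 34, 'z': 43}
After line 3 (total = 49 + 34 + 43 = 126): d = {'x': 49, 'y': 34, 'z': 43, 'total': 126}

{'x': 49, 'y': 34, 'z': 43, 'total': 126}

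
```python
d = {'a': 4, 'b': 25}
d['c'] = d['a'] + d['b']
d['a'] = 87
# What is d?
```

After line 1: d = {'a': 4, 'b': 25}
After line 2 (d['c'] = 4 + 25): d = {'a': 4, 'b': 25, 'c': 29}
After line 3: d = {'a': 87, 'b': 25, 'c': 29}

{'a': 87, 'b': 25, 'c': 29}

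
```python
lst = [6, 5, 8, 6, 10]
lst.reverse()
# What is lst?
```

[10, 6, 8, 5, 6]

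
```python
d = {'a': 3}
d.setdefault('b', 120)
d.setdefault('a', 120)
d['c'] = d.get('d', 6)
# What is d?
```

After line 1: d = {'a': 3}
After line 2 (setdefault adds 'b'=120): d = {'a': 3, 'b': 120}
After line 3 (setdefault 'a' no-op, already exists): d = {'a': 3, 'b': 120}
After line 4 (get('d', 6) returns default since 'd' not in d): d = {'a': 3, 'b': 120, 'c': 6}

{'a': 3, 'b': 120, 'c': 6}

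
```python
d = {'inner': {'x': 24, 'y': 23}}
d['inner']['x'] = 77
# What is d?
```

After line 1: d = {'inner': {'x': 24, 'y': 23}}
After line 2 (inner x overwritten): d = {'inner': {'x': 77, 'y': 23}}

{'inner': {'x': 77, 'y': 23}}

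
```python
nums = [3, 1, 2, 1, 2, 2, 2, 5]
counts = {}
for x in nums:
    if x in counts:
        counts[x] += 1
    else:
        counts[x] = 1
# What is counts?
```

Initial: counts = {}, nums = [3, 1, 2, 1, 2, 2, 2, 5]
See 3: counts = {3: 1}
See 1: counts = {3: 1, 1: 1}
See 2: counts = {3: 1, 1: 1, 2: 1}
See 1: counts = {3: 1, 1: 2, 2: 1}
See 2: counts = {3: 1, 1: 2, 2: 2}
See 2: counts = {3: 1, 1: 2, 2: 3}
See 2: counts = {3: 1, 1: 2, 2: 4}
See 5: counts = {3: 1, 1: 2, 2: 4, 5: 1}

{3: 1, 1: 2, 2: 4, 5: 1}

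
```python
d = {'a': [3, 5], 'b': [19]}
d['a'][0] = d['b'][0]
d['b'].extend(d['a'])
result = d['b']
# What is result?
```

After line 1: d = {'a': [3, 5], 'b': [19]}
After line 2 (a[0] = b[0] = 19): d = {'a': [19, 5], 'b': [19]}
After line 3 (b.extend(a) appends [19, 5]): d = {'a': [19, 5], 'b': [19, 19, 5]}
After line 4: result = d['b'] = [19, 19, 5]

[19, 19, 5]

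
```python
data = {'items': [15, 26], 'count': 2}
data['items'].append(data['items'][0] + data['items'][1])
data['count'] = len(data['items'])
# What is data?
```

After line 1: data = {'items': [15, 26], 'count': 2}
After line 2 (append 15 + 26 = 41): data = {'items': [15, 26, 41], 'count': 2}
After line 3 (count = len(items) = 3): data = {'items': [15, 26, 41], 'count': 3}

{'items': [15, 26, 41], 'count': 3}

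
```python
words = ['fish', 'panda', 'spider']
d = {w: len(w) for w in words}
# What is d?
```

{'fish': 4, 'panda': 5, 'spider': 6}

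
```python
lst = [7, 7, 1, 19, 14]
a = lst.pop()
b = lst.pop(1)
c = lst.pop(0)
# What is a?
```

After line 1: lst = [7, 7, 1, 19, 14]
After line 2 (pop() -> a = 14): lst = [7, 7, 1, 19]
After line 3 (pop(1) -> b = 7): lst = [7, 1, 19]
After line 4 (pop(0) -> c = 7): lst = [1, 19]

14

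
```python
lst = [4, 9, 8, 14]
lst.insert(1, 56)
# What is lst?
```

[4, 56, 9, 8, 14]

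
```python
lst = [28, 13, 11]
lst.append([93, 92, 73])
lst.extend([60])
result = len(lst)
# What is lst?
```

After line 1: lst = [28, 13, 11]
After line 2 (append adds [93, 92, 73] as single element): lst = [28, 13, 11, [93, 92, 73]]
After line 3 (extend unpacks [60], adds 60): lst = [28, 13, 11, [93, 92, 73], 60]
After line 4: result = len(lst) = 5

[28, 13, 11, [93, 92, 73], 60]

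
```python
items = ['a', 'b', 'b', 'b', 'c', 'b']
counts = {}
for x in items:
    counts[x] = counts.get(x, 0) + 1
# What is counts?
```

Initial: counts = {}, items = ['a', 'b', 'b', 'b', 'c', 'b']
See 'a': counts = {'a': 1}
See 'b': counts = {'a': 1, 'b': 1}
See 'b': counts = {'a': 1, 'b': 2}
See 'b': counts = {'a': 1, 'b': 3}
See 'c': counts = {'a': 1, 'b': 3, 'c': 1}
See 'b': counts = {'a': 1, 'b': 4, 'c': 1}

{'a': 1, 'b': 4, 'c': 1}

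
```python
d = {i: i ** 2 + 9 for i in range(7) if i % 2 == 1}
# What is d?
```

{1: 10, 3: 18, 5: 34}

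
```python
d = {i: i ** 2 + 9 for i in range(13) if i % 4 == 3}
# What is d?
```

{3: 18, 7: 58, 11: 130}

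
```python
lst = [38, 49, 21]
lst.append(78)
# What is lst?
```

[38, 49, 21, 78]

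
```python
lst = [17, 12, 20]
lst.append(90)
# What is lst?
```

[17, 12, 20, 90]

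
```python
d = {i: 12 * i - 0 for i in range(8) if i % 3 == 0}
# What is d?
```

{0: 0, 3: 36, 6: 72}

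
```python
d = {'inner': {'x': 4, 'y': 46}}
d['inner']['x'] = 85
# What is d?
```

After line 1: d = {'inner': {'x': 4, 'y': 46}}
After line 2 (inner x overwritten): d = {'inner': {'x': 85, 'y': 46}}

{'inner': {'x': 85, 'y': 46}}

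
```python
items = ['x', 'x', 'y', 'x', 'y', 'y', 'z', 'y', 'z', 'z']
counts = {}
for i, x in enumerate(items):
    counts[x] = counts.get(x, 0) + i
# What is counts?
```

Initial: counts = {}, items = ['x', 'x', 'y', 'x', 'y', 'y', 'z', 'y', 'z', 'z']
i=0, x='x': counts = {'x': 0}
i=1, x='x': counts = {'x': 1}
i=2, x='y': counts = {'x': 1, 'y': 2}
i=3, x='x': counts = {'x': 4, 'y': 2}
i=4, x='y': counts = {'x': 4, 'y': 6}
i=5, x='y': counts = {'x': 4, 'y': 11}
i=6, x='z': counts = {'x': 4, 'y': 11, 'z': 6}
i=7, x='y': counts = {'x': 4, 'y': 18, 'z': 6}
i=8, x='z': counts = {'x': 4, 'y': 18, 'z': 14}
i=9, x='z': counts = {'x': 4, 'y': 18, 'z': 23}

{'x': 4, 'y': 18, 'z': 23}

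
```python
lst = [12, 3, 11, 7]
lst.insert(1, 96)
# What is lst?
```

[12, 96, 3, 11, 7]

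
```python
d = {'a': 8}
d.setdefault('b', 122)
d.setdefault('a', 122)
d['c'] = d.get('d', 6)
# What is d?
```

After line 1: d = {'a': 8}
After line 2 (setdefault adds 'b'=122): d = {'a': 8, 'b': 122}
After line 3 (setdefault 'a' no-op, already exists): d = {'a': 8, 'b': 122}
After line 4 (get('d', 6) returns default since 'd' not in d): d = {'a': 8, 'b': 122, 'c': 6}

{'a': 8, 'b': 122, 'c': 6}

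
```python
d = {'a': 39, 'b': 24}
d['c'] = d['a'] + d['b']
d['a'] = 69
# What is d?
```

After line 1: d = {'a': 39, 'b': 24}
After line 2 (d['c'] = 39 + 24): d = {'a': 39, 'b': 24, 'c': 63}
After line 3: d = {'a': 69, 'b': 24, 'c': 63}

{'a': 69, 'b': 24, 'c': 63}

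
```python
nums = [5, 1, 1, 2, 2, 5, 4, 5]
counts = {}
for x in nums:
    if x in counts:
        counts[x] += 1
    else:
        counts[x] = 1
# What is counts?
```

Initial: counts = {}, nums = [5, 1, 1, 2, 2, 5, 4, 5]
See 5: counts = {5: 1}
See 1: counts = {5: 1, 1: 1}
See 1: counts = {5: 1, 1: 2}
See 2: counts = {5: 1, 1: 2, 2: 1}
See 2: counts = {5: 1, 1: 2, 2: 2}
See 5: counts = {5: 2, 1: 2, 2: 2}
See 4: counts = {5: 2, 1: 2, 2: 2, 4: 1}
See 5: counts = {5: 3, 1: 2, 2: 2, 4: 1}

{5: 3, 1: 2, 2: 2, 4: 1}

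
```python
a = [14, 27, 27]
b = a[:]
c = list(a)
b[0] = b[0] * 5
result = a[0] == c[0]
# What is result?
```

After line 1: a = [14, 27, 27]
After line 2 (b = a[:], copy): a = [14, 27, 27], b = [14, 27, 27]
After line 3 (c = list(a) is a copy, new object): c = [14, 27, 27]
After line 4 (b[0] = 14 * 5 = 70; only b mutates (copy)): a = [14, 27, 27], b = [70, 27, 27], c = [14, 27, 27]
After line 5 (a[0] = 14, c[0] = 14; result = True)

True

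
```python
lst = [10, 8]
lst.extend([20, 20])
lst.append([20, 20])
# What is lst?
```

After line 1: lst = [10, 8]
After line 2 (extend unpacks [20, 20]): lst = [10, 8, 20, 20]
After line 3 (append adds [20, 20] as single element): lst = [10, 8, 20, 20, [20, 20]]

[10, 8, 20, 20, [20, 20]]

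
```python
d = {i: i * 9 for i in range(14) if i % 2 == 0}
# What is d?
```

{0: 0, 2: 18, 4: 36, 6: 54, 8: 72, 10: 90, 12: 108}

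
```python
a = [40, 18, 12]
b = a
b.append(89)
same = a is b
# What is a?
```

After line 1: a = [40, 18, 12]
After line 2 (b = a is an alias, same object): a = [40, 18, 12], b = [40, 18, 12]
After line 3 (b.append mutates the shared list): a = [40, 18, 12, 89], b = [40, 18, 12, 89]
After line 4 (same = a is b; same object -> True): same = True

[40, 18, 12, 89]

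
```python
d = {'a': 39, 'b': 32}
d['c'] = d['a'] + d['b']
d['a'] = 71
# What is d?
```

After line 1: d = {'a': 39, 'b': 32}
After line 2 (d['c'] = 39 + 32): d = {'a': 39, 'b': 32, 'c': 71}
After line 3: d = {'a': 71, 'b': 32, 'c': 71}

{'a': 71, 'b': 32, 'c': 71}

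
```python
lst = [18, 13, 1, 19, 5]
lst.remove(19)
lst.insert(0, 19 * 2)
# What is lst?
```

After line 1: lst = [18, 13, 1, 19, 5]
After line 2 (remove first 19): lst = [18, 13, 1, 5]
After line 3 (insert 38 at index 0): lst = [38, 18, 13, 1, 5]

[38, 18, 13, 1, 5]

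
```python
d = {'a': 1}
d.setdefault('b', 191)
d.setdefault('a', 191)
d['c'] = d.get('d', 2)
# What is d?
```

After line 1: d = {'a': 1}
After line 2 (setdefault adds 'b'=191): d = {'a': 1, 'b': 191}
After line 3 (setdefault 'a' no-op, already exists): d = {'a': 1, 'b': 191}
After line 4 (get('d', 2) returns default since 'd' not in d): d = {'a': 1, 'b': 191, 'c': 2}

{'a': 1, 'b': 191, 'c': 2}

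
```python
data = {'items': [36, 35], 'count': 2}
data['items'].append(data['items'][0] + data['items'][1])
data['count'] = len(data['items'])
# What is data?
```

After line 1: data = {'items': [36, 35], 'count': 2}
After line 2 (append 36 + 35 = 71): data = {'items': [36, 35, 71], 'count': 2}
After line 3 (count = len(items) = 3): data = {'items': [36, 35, 71], 'count': 3}

{'items': [36, 35, 71], 'count': 3}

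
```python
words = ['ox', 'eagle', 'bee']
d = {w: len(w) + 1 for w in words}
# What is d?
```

{'ox': 3, 'eagle': 6, 'bee': 4}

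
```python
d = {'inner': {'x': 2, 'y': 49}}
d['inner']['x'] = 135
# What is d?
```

After line 1: d = {'inner': {'x': 2, 'y': 49}}
After line 2 (inner x overwritten): d = {'inner': {'x': 135, 'y': 49}}

{'inner': {'x': 135, 'y': 49}}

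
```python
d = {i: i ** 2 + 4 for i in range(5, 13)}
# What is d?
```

{5: 29, 6: 40, 7: 53, 8: 68, 9: 85, 10: 104, 11: 125, 12: 148}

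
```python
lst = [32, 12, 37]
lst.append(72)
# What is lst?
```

[32, 12, 37, 72]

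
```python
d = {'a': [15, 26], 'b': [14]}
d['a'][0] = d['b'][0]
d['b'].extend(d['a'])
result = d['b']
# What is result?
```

After line 1: d = {'a': [15, 26], 'b': [14]}
After line 2 (a[0] = b[0] = 14): d = {'a': [14, 26], 'b': [14]}
After line 3 (b.extend(a) appends [14, 26]): d = {'a': [14, 26], 'b': [14, 14, 26]}
After line 4: result = d['b'] = [14, 14, 26]

[14, 14, 26]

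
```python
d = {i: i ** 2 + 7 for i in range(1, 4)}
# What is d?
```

{1: 8, 2: 11, 3: 16}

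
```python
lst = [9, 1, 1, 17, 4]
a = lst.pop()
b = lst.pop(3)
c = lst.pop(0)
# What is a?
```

After line 1: lst = [9, 1, 1, 17, 4]
After line 2 (pop() -> a = 4): lst = [9, 1, 1, 17]
After line 3 (pop(3) -> b = 17): lst = [9, 1, 1]
After line 4 (pop(0) -> c = 9): lst = [1, 1]

4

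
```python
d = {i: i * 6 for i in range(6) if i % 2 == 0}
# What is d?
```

{0: 0, 2: 12, 4: 24}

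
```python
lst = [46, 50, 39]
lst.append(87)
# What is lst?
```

[46, 50, 39, 87]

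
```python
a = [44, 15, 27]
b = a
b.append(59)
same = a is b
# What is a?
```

After line 1: a = [44, 15, 27]
After line 2 (b = a is an alias, same object): a = [44, 15, 27], b = [44, 15, 27]
After line 3 (b.append mutates the shared list): a = [44, 15, 27, 59], b = [44, 15, 27, 59]
After line 4 (same = a is b; same object -> True): same = True

[44, 15, 27, 59]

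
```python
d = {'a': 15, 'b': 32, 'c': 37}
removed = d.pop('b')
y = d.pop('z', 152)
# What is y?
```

After line 1: d = {'a': 15, 'b': 32, 'c': 37}
After line 2 (pop 'b' returns 32): d = {'a': 15, 'c': 37}, removed = 32
After line 3 (pop 'z' missing, returns default 152): d = {'a': 15, 'c': 37}, y = 152

152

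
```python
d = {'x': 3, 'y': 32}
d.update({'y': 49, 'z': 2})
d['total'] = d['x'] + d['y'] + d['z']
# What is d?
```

After line 1: d = {'x': 3, 'y': 32}
After line 2 (y overwritten, z added): d = {'x': 3, 'y': 49, 'z': 2}
After line 3 (total = 3 + 49 + 2 = 54): d = {'x': 3, 'y': 49, 'z': 2, 'total': 54}

{'x': 3, 'y': 49, 'z': 2, 'total': 54}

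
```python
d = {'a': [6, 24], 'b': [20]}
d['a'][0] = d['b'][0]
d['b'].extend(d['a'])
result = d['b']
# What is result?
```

After line 1: d = {'a': [6, 24], 'b': [20]}
After line 2 (a[0] = b[0] = 20): d = {'a': [20, 24], 'b': [20]}
After line 3 (b.extend(a) appends [20, 24]): d = {'a': [20, 24], 'b': [20, 20, 24]}
After line 4: result = d['b'] = [20, 20, 24]

[20, 20, 24]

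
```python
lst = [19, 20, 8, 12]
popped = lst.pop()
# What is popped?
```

12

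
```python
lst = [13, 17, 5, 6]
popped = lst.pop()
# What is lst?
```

[13, 17, 5]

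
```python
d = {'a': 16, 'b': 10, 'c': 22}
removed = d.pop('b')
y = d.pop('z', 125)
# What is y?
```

After line 1: d = {'a': 16, 'b': 10, 'c': 22}
After line 2 (pop 'b' returns 10): d = {'a': 16, 'c': 22}, removed = 10
After line 3 (pop 'z' missing, returns default 125): d = {'a': 16, 'c': 22}, y = 125

125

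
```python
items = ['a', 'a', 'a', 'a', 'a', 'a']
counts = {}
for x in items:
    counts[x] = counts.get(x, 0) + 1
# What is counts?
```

Initial: counts = {}, items = ['a', 'a', 'a', 'a', 'a', 'a']
See 'a': counts = {'a': 1}
See 'a': counts = {'a': 2}
See 'a': counts = {'a': 3}
See 'a': counts = {'a': 4}
See 'a': counts = {'a': 5}
See 'a': counts = {'a': 6}

{'a': 6}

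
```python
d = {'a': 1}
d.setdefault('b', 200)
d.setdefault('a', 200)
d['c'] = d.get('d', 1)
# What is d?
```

After line 1: d = {'a': 1}
After line 2 (setdefault adds 'b'=200): d = {'a': 1, 'b': 200}
After line 3 (setdefault 'a' no-op, already exists): d = {'a': 1, 'b': 200}
After line 4 (get('d', 1) returns default since 'd' not in d): d = {'a': 1, 'b': 200, 'c': 1}

{'a': 1, 'b': 200, 'c': 1}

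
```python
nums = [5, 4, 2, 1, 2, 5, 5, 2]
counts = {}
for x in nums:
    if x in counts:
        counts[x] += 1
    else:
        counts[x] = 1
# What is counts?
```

Initial: counts = {}, nums = [5, 4, 2, 1, 2, 5, 5, 2]
See 5: counts = {5: 1}
See 4: counts = {5: 1, 4: 1}
See 2: counts = {5: 1, 4: 1, 2: 1}
See 1: counts = {5: 1, 4: 1, 2: 1, 1: 1}
See 2: counts = {5: 1, 4: 1, 2: 2, 1: 1}
See 5: counts = {5: 2, 4: 1, 2: 2, 1: 1}
See 5: counts = {5: 3, 4: 1, 2: 2, 1: 1}
See 2: counts = {5: 3, 4: 1, 2: 3, 1: 1}

{5: 3, 4: 1, 2: 3, 1: 1}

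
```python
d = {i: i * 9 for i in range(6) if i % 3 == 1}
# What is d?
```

{1: 9, 4: 36}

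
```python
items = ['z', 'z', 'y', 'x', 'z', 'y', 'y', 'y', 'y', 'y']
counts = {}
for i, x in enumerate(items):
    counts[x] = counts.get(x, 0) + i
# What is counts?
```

Initial: counts = {}, items = ['z', 'z', 'y', 'x', 'z', 'y', 'y', 'y', 'y', 'y']
i=0, x='z': counts = {'z': 0}
i=1, x='z': counts = {'z': 1}
i=2, x='y': counts = {'z': 1, 'y': 2}
i=3, x='x': counts = {'z': 1, 'y': 2, 'x': 3}
i=4, x='z': counts = {'z': 5, 'y': 2, 'x': 3}
i=5, x='y': counts = {'z': 5, 'y': 7, 'x': 3}
i=6, x='y': counts = {'z': 5, 'y': 13, 'x': 3}
i=7, x='y': counts = {'z': 5, 'y': 20, 'x': 3}
i=8, x='y': counts = {'z': 5, 'y': 28, 'x': 3}
i=9, x='y': counts = {'z': 5, 'y': 37, 'x': 3}

{'z': 5, 'y': 37, 'x': 3}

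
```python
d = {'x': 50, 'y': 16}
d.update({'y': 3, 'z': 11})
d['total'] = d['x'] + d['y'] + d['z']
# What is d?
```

After line 1: d = {'x': 50, 'y': 16}
After line 2 (y overwritten, z added): d = {'x': 50, 'y': 3, 'z': 11}
After line 3 (total = 50 + 3 + 11 = 64): d = {'x': 50, 'y': 3, 'z': 11, 'total': 64}

{'x': 50, 'y': 3, 'z': 11, 'total': 64}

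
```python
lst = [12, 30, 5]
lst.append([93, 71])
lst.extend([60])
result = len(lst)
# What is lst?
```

After line 1: lst = [12, 30, 5]
After line 2 (append adds [93, 71] as single element): lst = [12, 30, 5, [93, 71]]
After line 3 (extend unpacks [60], adds 60): lst = [12, 30, 5, [93, 71], 60]
After line 4: result = len(lst) = 5

[12, 30, 5, [93, 71], 60]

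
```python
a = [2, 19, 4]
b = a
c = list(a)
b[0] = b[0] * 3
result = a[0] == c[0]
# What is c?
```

After line 1: a = [2, 19, 4]
After line 2 (b = a, alias): a = [2, 19, 4], b = [2, 19, 4]
After line 3 (c = list(a) is a copy, new object): c = [2, 19, 4]
After line 4 (b[0] = 2 * 3 = 6; mutates shared a/b): a = b = [6, 19, 4], c = [2, 19, 4]
After line 5 (a[0] = 6, c[0] = 2; result = False)

[2, 19, 4]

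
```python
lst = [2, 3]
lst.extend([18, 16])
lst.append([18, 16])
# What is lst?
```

After line 1: lst = [2, 3]
After line 2 (extend unpacks [18, 16]): lst = [2, 3, 18, 16]
After line 3 (append adds [18, 16] as single element): lst = [2, 3, 18, 16, [18, 16]]

[2, 3, 18, 16, [18, 16]]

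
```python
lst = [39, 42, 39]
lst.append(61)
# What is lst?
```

[39, 42, 39, 61]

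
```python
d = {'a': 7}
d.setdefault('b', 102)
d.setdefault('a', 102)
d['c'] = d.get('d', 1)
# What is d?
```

After line 1: d = {'a': 7}
After line 2 (setdefault adds 'b'=102): d = {'a': 7, 'b': 102}
After line 3 (setdefault 'a' no-op, already exists): d = {'a': 7, 'b': 102}
After line 4 (get('d', 1) returns default since 'd' not in d): d = {'a': 7, 'b': 102, 'c': 1}

{'a': 7, 'b': 102, 'c': 1}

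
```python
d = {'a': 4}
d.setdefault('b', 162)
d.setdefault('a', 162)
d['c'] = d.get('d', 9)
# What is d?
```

After line 1: d = {'a': 4}
After line 2 (setdefault adds 'b'=162): d = {'a': 4, 'b': 162}
After line 3 (setdefault 'a' no-op, already exists): d = {'a': 4, 'b': 162}
After line 4 (get('d', 9) returns default since 'd' not in d): d = {'a': 4, 'b': 162, 'c': 9}

{'a': 4, 'b': 162, 'c': 9}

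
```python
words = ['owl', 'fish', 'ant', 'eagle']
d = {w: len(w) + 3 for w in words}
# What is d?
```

{'owl': 6, 'fish': 7, 'ant': 6, 'eagle': 8}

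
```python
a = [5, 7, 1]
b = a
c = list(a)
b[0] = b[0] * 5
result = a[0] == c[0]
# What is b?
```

After line 1: a = [5, 7, 1]
After line 2 (b = a, alias): a = [5, 7, 1], b = [5, 7, 1]
After line 3 (c = list(a) is a copy, new object): c = [5, 7, 1]
After line 4 (b[0] = 5 * 5 = 25; mutates shared a/b): a = b = [25, 7, 1], c = [5, 7, 1]
After line 5 (a[0] = 25, c[0] = 5; result = False)

[25, 7, 1]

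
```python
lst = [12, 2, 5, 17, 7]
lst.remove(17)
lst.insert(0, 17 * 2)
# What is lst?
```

After line 1: lst = [12, 2, 5, 17, 7]
After line 2 (remove first 17): lst = [12, 2, 5, 7]
After line 3 (insert 34 at index 0): lst = [34, 12, 2, 5, 7]

[34, 12, 2, 5, 7]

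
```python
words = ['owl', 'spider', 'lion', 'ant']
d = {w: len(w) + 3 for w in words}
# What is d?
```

{'owl': 6, 'spider': 9, 'lion': 7, 'ant': 6}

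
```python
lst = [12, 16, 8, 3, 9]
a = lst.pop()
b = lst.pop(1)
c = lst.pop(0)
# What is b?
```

After line 1: lst = [12, 16, 8, 3, 9]
After line 2 (pop() -> a = 9): lst = [12, 16, 8, 3]
After line 3 (pop(1) -> b = 16): lst = [12, 8, 3]
After line 4 (pop(0) -> c = 12): lst = [8, 3]

16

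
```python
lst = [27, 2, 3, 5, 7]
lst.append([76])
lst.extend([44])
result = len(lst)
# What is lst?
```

After line 1: lst = [27, 2, 3, 5, 7]
After line 2 (append adds [76] as single element): lst = [27, 2, 3, 5, 7, [76]]
After line 3 (extend unpacks [44], adds 44): lst = [27, 2, 3, 5, 7, [76], 44]
After line 4: result = len(lst) = 7

[27, 2, 3, 5, 7, [76], 44]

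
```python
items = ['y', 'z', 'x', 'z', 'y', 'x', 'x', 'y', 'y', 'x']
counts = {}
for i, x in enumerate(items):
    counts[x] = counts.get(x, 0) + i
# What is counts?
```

Initial: counts = {}, items = ['y', 'z', 'x', 'z', 'y', 'x', 'x', 'y', 'y', 'x']
i=0, x='y': counts = {'y': 0}
i=1, x='z': counts = {'y': 0, 'z': 1}
i=2, x='x': counts = {'y': 0, 'z': 1, 'x': 2}
i=3, x='z': counts = {'y': 0, 'z': 4, 'x': 2}
i=4, x='y': counts = {'y': 4, 'z': 4, 'x': 2}
i=5, x='x': counts = {'y': 4, 'z': 4, 'x': 7}
i=6, x='x': counts = {'y': 4, 'z': 4, 'x': 13}
i=7, x='y': counts = {'y': 11, 'z': 4, 'x': 13}
i=8, x='y': counts = {'y': 19, 'z': 4, 'x': 13}
i=9, x='x': counts = {'y': 19, 'z': 4, 'x': 22}

{'y': 19, 'z': 4, 'x': 22}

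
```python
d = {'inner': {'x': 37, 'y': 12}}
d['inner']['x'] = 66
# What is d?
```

After line 1: d = {'inner': {'x': 37, 'y': 12}}
After line 2 (inner x overwritten): d = {'inner': {'x': 66, 'y': 12}}

{'inner': {'x': 66, 'y': 12}}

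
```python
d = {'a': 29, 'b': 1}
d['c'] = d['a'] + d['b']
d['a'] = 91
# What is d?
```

After line 1: d = {'a': 29, 'b': 1}
After line 2 (d['c'] = 29 + 1): d = {'a': 29, 'b': 1, 'c': 30}
After line 3: d = {'a': 91, 'b': 1, 'c': 30}

{'a': 91, 'b': 1, 'c': 30}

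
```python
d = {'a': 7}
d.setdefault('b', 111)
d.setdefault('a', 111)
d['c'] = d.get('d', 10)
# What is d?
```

After line 1: d = {'a': 7}
After line 2 (setdefault adds 'b'=111): d = {'a': 7, 'b': 111}
After line 3 (setdefault 'a' no-op, already exists): d = {'a': 7, 'b': 111}
After line 4 (get('d', 10) returns default since 'd' not in d): d = {'a': 7, 'b': 111, 'c': 10}

{'a': 7, 'b': 111, 'c': 10}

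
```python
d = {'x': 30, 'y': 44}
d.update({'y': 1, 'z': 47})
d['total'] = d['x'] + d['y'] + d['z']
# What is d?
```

After line 1: d = {'x': 30, 'y': 44}
After line 2 (y overwritten, z added): d = {'x': 30, 'y': 1, 'z': 47}
After line 3 (total = 30 + 1 + 47 = 78): d = {'x': 30, 'y': 1, 'z': 47, 'total': 78}

{'x': 30, 'y': 1, 'z': 47, 'total': 78}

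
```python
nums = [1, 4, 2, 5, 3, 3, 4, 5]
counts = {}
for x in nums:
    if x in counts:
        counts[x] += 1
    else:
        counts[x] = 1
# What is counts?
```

Initial: counts = {}, nums = [1, 4, 2, 5, 3, 3, 4, 5]
See 1: counts = {1: 1}
See 4: counts = {1: 1, 4: 1}
See 2: counts = {1: 1, 4: 1, 2: 1}
See 5: counts = {1: 1, 4: 1, 2: 1, 5: 1}
See 3: counts = {1: 1, 4: 1, 2: 1, 5: 1, 3: 1}
See 3: counts = {1: 1, 4: 1, 2: 1, 5: 1, 3: 2}
See 4: counts = {1: 1, 4: 2, 2: 1, 5: 1, 3: 2}
See 5: counts = {1: 1, 4: 2, 2: 1, 5: 2, 3: 2}

{1: 1, 4: 2, 2: 1, 5: 2, 3: 2}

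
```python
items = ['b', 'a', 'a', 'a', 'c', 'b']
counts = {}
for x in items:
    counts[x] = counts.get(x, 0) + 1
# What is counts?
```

Initial: counts = {}, items = ['b', 'a', 'a', 'a', 'c', 'b']
See 'b': counts = {'b': 1}
See 'a': counts = {'b': 1, 'a': 1}
See 'a': counts = {'b': 1, 'a': 2}
See 'a': counts = {'b': 1, 'a': 3}
See 'c': counts = {'b': 1, 'a': 3, 'c': 1}
See 'b': counts = {'b': 2, 'a': 3, 'c': 1}

{'b': 2, 'a': 3, 'c': 1}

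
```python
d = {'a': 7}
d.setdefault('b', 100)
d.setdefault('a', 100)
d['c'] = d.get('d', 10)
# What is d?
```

After line 1: d = {'a': 7}
After line 2 (setdefault adds 'b'=100): d = {'a': 7, 'b': 100}
After line 3 (setdefault 'a' no-op, already exists): d = {'a': 7, 'b': 100}
After line 4 (get('d', 10) returns default since 'd' not in d): d = {'a': 7, 'b': 100, 'c': 10}

{'a': 7, 'b': 100, 'c': 10}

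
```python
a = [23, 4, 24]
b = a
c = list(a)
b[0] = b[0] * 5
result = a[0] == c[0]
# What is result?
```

After line 1: a = [23, 4, 24]
After line 2 (b = a, alias): a = [23, 4, 24], b = [23, 4, 24]
After line 3 (c = list(a) is a copy, new object): c = [23, 4, 24]
After line 4 (b[0] = 23 * 5 = 115; mutates shared a/b): a = b = [115, 4, 24], c = [23, 4, 24]
After line 5 (a[0] = 115, c[0] = 23; result = False)

False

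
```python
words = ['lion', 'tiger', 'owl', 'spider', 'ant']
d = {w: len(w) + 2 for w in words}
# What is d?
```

{'lion': 6, 'tiger': 7, 'owl': 5, 'spider': 8, 'ant': 5}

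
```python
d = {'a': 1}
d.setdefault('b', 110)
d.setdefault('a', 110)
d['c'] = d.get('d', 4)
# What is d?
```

After line 1: d = {'a': 1}
After line 2 (setdefault adds 'b'=110): d = {'a': 1, 'b': 110}
After line 3 (setdefault 'a' no-op, already exists): d = {'a': 1, 'b': 110}
After line 4 (get('d', 4) returns default since 'd' not in d): d = {'a': 1, 'b': 110, 'c': 4}

{'a': 1, 'b': 110, 'c': 4}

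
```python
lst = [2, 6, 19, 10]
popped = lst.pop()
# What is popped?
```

10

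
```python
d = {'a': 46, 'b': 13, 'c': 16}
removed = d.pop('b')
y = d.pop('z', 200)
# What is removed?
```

After line 1: d = {'a': 46, 'b': 13, 'c': 16}
After line 2 (pop 'b' returns 13): d = {'a': 46, 'c': 16}, removed = 13
After line 3 (pop 'z' missing, returns default 200): d = {'a': 46, 'c': 16}, y = 200

13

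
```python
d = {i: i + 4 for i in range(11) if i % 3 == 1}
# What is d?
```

{1: 5, 4: 8, 7: 11, 10: 14}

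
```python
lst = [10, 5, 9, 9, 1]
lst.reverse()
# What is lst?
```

[1, 9, 9, 5, 10]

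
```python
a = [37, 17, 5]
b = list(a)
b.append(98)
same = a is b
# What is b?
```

After line 1: a = [37, 17, 5]
After line 2 (b = list(a) is a shallow copy, new object): a = [37, 17, 5], b = [37, 17, 5]
After line 3 (append only mutates b): a = [37, 17, 5], b = [37, 17, 5, 98]
After line 4 (same = a is b; different objects -> False): same = False

[37, 17, 5, 98]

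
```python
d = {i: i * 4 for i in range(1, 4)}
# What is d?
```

{1: 4, 2: 8, 3: 12}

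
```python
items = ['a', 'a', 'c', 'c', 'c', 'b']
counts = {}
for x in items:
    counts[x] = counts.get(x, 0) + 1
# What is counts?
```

Initial: counts = {}, items = ['a', 'a', 'c', 'c', 'c', 'b']
See 'a': counts = {'a': 1}
See 'a': counts = {'a': 2}
See 'c': counts = {'a': 2, 'c': 1}
See 'c': counts = {'a': 2, 'c': 2}
See 'c': counts = {'a': 2, 'c': 3}
See 'b': counts = {'a': 2, 'c': 3, 'b': 1}

{'a': 2, 'c': 3, 'b': 1}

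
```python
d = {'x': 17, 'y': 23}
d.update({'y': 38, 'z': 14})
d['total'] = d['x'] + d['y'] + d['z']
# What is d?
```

After line 1: d = {'x': 17, 'y': 23}
After line 2 (y overwritten, z added): d = {'x': 17, 'y': 38, 'z': 14}
After line 3 (total = 17 + 38 + 14 = 69): d = {'x': 17, 'y': 38, 'z': 14, 'total': 69}

{'x': 17, 'y': 38, 'z': 14, 'total': 69}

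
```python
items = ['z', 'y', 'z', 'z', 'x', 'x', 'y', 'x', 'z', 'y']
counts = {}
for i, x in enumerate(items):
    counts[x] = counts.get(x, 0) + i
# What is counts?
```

Initial: counts = {}, items = ['z', 'y', 'z', 'z', 'x', 'x', 'y', 'x', 'z', 'y']
i=0, x='z': counts = {'z': 0}
i=1, x='y': counts = {'z': 0, 'y': 1}
i=2, x='z': counts = {'z': 2, 'y': 1}
i=3, x='z': counts = {'z': 5, 'y': 1}
i=4, x='x': counts = {'z': 5, 'y': 1, 'x': 4}
i=5, x='x': counts = {'z': 5, 'y': 1, 'x': 9}
i=6, x='y': counts = {'z': 5, 'y': 7, 'x': 9}
i=7, x='x': counts = {'z': 5, 'y': 7, 'x': 16}
i=8, x='z': counts = {'z': 13, 'y': 7, 'x': 16}
i=9, x='y': counts = {'z': 13, 'y': 16, 'x': 16}

{'z': 13, 'y': 16, 'x': 16}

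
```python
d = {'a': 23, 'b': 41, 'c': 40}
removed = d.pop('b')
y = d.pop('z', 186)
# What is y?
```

After line 1: d = {'a': 23, 'b': 41, 'c': 40}
After line 2 (pop 'b' returns 41): d = {'a': 23, 'c': 40}, removed = 41
After line 3 (pop 'z' missing, returns default 186): d = {'a': 23, 'c': 40}, y = 186

186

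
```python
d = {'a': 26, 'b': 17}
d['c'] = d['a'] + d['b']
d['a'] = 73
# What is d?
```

After line 1: d = {'a': 26, 'b': 17}
After line 2 (d['c'] = 26 + 17): d = {'a': 26, 'b': 17, 'c': 43}
After line 3: d = {'a': 73, 'b': 17, 'c': 43}

{'a': 73, 'b': 17, 'c': 43}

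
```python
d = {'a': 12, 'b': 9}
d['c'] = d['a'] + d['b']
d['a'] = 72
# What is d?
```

After line 1: d = {'a': 12, 'b': 9}
After line 2 (d['c'] = 12 + 9): d = {'a': 12, 'b': 9, 'c': 21}
After line 3: d = {'a': 72, 'b': 9, 'c': 21}

{'a': 72, 'b': 9, 'c': 21}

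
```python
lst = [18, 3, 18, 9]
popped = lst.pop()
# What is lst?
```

[18, 3, 18]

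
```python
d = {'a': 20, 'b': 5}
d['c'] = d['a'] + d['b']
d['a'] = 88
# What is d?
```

After line 1: d = {'a': 20, 'b': 5}
After line 2 (d['c'] = 20 + 5): d = {'a': 20, 'b': 5, 'c': 25}
After line 3: d = {'a': 88, 'b': 5, 'c': 25}

{'a': 88, 'b': 5, 'c': 25}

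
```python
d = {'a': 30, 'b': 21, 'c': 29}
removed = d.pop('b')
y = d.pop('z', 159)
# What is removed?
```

After line 1: d = {'a': 30, 'b': 21, 'c': 29}
After line 2 (pop 'b' returns 21): d = {'a': 30, 'c': 29}, removed = 21
After line 3 (pop 'z' missing, returns default 159): d = {'a': 30, 'c': 29}, y = 159

21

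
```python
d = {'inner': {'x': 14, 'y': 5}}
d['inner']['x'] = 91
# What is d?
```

After line 1: d = {'inner': {'x': 14, 'y': 5}}
After line 2 (inner x overwritten): d = {'inner': {'x': 91, 'y': 5}}

{'inner': {'x': 91, 'y': 5}}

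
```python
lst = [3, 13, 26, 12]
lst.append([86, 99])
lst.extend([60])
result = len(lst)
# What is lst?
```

After line 1: lst = [3, 13, 26, 12]
After line 2 (append adds [86, 99] as single element): lst = [3, 13, 26, 12, [86, 99]]
After line 3 (extend unpacks [60], adds 60): lst = [3, 13, 26, 12, [86, 99], 60]
After line 4: result = len(lst) = 6

[3, 13, 26, 12, [86, 99], 60]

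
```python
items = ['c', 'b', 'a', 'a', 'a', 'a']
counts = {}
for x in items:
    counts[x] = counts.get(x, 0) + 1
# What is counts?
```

Initial: counts = {}, items = ['c', 'b', 'a', 'a', 'a', 'a']
See 'c': counts = {'c': 1}
See 'b': counts = {'c': 1, 'b': 1}
See 'a': counts = {'c': 1, 'b': 1, 'a': 1}
See 'a': counts = {'c': 1, 'b': 1, 'a': 2}
See 'a': counts = {'c': 1, 'b': 1, 'a': 3}
See 'a': counts = {'c': 1, 'b': 1, 'a': 4}

{'c': 1, 'b': 1, 'a': 4}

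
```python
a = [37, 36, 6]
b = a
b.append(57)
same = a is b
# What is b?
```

After line 1: a = [37, 36, 6]
After line 2 (b = a is an alias, same object): a = [37, 36, 6], b = [37, 36, 6]
After line 3 (b.append mutates the shared list): a = [37, 36, 6, 57], b = [37, 36, 6, 57]
After line 4 (same = a is b; same object -> True): same = True

[37, 36, 6, 57]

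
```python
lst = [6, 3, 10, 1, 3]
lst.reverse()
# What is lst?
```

[3, 1, 10, 3, 6]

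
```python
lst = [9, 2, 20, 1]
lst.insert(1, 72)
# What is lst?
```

[9, 72, 2, 20, 1]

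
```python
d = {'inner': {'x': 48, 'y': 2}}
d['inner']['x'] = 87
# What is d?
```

After line 1: d = {'inner': {'x': 48, 'y': 2}}
After line 2 (inner x overwritten): d = {'inner': {'x': 87, 'y': 2}}

{'inner': {'x': 87, 'y': 2}}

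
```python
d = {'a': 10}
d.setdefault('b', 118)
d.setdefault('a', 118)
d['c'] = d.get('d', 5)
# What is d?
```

After line 1: d = {'a': 10}
After line 2 (setdefault adds 'b'=118): d = {'a': 10, 'b': 118}
After line 3 (setdefault 'a' no-op, already exists): d = {'a': 10, 'b': 118}
After line 4 (get('d', 5) returns default since 'd' not in d): d = {'a': 10, 'b': 118, 'c': 5}

{'a': 10, 'b': 118, 'c': 5}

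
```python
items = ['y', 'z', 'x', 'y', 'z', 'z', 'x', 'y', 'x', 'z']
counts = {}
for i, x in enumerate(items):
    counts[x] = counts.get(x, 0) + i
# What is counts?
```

Initial: counts = {}, items = ['y', 'z', 'x', 'y', 'z', 'z', 'x', 'y', 'x', 'z']
i=0, x='y': counts = {'y': 0}
i=1, x='z': counts = {'y': 0, 'z': 1}
i=2, x='x': counts = {'y': 0, 'z': 1, 'x': 2}
i=3, x='y': counts = {'y': 3, 'z': 1, 'x': 2}
i=4, x='z': counts = {'y': 3, 'z': 5, 'x': 2}
i=5, x='z': counts = {'y': 3, 'z': 10, 'x': 2}
i=6, x='x': counts = {'y': 3, 'z': 10, 'x': 8}
i=7, x='y': counts = {'y': 10, 'z': 10, 'x': 8}
i=8, x='x': counts = {'y': 10, 'z': 10, 'x': 16}
i=9, x='z': counts = {'y': 10, 'z': 19, 'x': 16}

{'y': 10, 'z': 19, 'x': 16}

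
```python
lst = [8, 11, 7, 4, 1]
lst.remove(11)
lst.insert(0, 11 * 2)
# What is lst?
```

After line 1: lst = [8, 11, 7, 4, 1]
After line 2 (remove first 11): lst = [8, 7, 4, 1]
After line 3 (insert 22 at index 0): lst = [22, 8, 7, 4, 1]

[22, 8, 7, 4, 1]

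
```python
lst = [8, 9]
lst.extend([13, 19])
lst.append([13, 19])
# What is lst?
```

After line 1: lst = [8, 9]
After line 2 (extend unpacks [13, 19]): lst = [8, 9, 13, 19]
After line 3 (append adds [13, 19] as single element): lst = [8, 9, 13, 19, [13, 19]]

[8, 9, 13, 19, [13, 19]]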